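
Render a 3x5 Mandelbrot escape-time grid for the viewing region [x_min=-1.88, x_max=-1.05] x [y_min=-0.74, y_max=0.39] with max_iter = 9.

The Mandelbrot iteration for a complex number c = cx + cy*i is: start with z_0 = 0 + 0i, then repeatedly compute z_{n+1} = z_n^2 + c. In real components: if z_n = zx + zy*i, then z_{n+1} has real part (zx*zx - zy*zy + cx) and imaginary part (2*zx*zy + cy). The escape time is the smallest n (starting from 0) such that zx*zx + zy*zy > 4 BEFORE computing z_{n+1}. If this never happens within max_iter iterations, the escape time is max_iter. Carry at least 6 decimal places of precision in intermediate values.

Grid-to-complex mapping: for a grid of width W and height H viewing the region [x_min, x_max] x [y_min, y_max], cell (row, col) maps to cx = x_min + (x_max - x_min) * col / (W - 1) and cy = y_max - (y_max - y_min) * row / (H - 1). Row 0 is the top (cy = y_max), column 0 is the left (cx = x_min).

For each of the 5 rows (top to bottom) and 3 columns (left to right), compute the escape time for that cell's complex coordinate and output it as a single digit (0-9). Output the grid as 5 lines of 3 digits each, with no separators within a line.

Answer: 348
479
459
335
133

Derivation:
(row=0, col=0): c = -1.8800 + 0.3900i → escape time 3
(row=0, col=1): c = -1.4650 + 0.3900i → escape time 4
(row=0, col=2): c = -1.0500 + 0.3900i → escape time 8
(row=1, col=0): c = -1.8800 + 0.1075i → escape time 4
(row=1, col=1): c = -1.4650 + 0.1075i → escape time 7
(row=1, col=2): c = -1.0500 + 0.1075i → escape time 9
(row=2, col=0): c = -1.8800 + -0.1750i → escape time 4
(row=2, col=1): c = -1.4650 + -0.1750i → escape time 5
(row=2, col=2): c = -1.0500 + -0.1750i → escape time 9
(row=3, col=0): c = -1.8800 + -0.4575i → escape time 3
(row=3, col=1): c = -1.4650 + -0.4575i → escape time 3
(row=3, col=2): c = -1.0500 + -0.4575i → escape time 5
(row=4, col=0): c = -1.8800 + -0.7400i → escape time 1
(row=4, col=1): c = -1.4650 + -0.7400i → escape time 3
(row=4, col=2): c = -1.0500 + -0.7400i → escape time 3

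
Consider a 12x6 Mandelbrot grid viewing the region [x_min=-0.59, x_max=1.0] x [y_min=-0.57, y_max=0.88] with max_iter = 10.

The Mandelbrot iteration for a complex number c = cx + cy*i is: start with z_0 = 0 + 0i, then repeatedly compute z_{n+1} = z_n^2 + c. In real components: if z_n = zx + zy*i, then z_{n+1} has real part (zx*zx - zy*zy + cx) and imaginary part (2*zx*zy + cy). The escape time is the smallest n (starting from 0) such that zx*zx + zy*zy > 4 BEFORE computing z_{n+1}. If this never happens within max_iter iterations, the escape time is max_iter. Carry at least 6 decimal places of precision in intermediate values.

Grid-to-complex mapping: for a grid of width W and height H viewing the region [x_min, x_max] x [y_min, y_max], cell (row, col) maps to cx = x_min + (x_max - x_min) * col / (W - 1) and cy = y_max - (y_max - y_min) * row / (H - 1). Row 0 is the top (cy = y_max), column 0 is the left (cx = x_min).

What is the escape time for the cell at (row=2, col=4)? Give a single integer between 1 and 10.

Answer: 10

Derivation:
z_0 = 0 + 0i, c = -0.0118 + 0.3000i
Iter 1: z = -0.0118 + 0.3000i, |z|^2 = 0.0901
Iter 2: z = -0.1017 + 0.2929i, |z|^2 = 0.0961
Iter 3: z = -0.0873 + 0.2404i, |z|^2 = 0.0654
Iter 4: z = -0.0620 + 0.2580i, |z|^2 = 0.0704
Iter 5: z = -0.0746 + 0.2680i, |z|^2 = 0.0774
Iter 6: z = -0.0781 + 0.2600i, |z|^2 = 0.0737
Iter 7: z = -0.0733 + 0.2594i, |z|^2 = 0.0727
Iter 8: z = -0.0737 + 0.2620i, |z|^2 = 0.0741
Iter 9: z = -0.0750 + 0.2614i, |z|^2 = 0.0739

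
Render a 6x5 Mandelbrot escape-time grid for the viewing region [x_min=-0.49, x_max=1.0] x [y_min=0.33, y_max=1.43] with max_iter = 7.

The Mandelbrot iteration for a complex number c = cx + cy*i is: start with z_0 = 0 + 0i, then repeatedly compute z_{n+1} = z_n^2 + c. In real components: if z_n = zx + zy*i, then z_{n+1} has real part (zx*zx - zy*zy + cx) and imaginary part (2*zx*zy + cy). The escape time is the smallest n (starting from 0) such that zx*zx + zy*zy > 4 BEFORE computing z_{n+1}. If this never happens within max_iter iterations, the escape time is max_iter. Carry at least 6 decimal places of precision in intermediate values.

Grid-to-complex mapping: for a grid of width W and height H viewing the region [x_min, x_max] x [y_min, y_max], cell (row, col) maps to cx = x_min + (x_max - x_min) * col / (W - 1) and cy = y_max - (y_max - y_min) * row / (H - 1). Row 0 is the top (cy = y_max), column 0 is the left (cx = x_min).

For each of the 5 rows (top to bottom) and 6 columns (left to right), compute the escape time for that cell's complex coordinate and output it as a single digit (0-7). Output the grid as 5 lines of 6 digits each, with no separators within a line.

Answer: 222222
343222
475322
777732
777732

Derivation:
(row=0, col=0): c = -0.4900 + 1.4300i → escape time 2
(row=0, col=1): c = -0.1920 + 1.4300i → escape time 2
(row=0, col=2): c = 0.1060 + 1.4300i → escape time 2
(row=0, col=3): c = 0.4040 + 1.4300i → escape time 2
(row=0, col=4): c = 0.7020 + 1.4300i → escape time 2
(row=0, col=5): c = 1.0000 + 1.4300i → escape time 2
(row=1, col=0): c = -0.4900 + 1.1550i → escape time 3
(row=1, col=1): c = -0.1920 + 1.1550i → escape time 4
(row=1, col=2): c = 0.1060 + 1.1550i → escape time 3
(row=1, col=3): c = 0.4040 + 1.1550i → escape time 2
(row=1, col=4): c = 0.7020 + 1.1550i → escape time 2
(row=1, col=5): c = 1.0000 + 1.1550i → escape time 2
(row=2, col=0): c = -0.4900 + 0.8800i → escape time 4
(row=2, col=1): c = -0.1920 + 0.8800i → escape time 7
(row=2, col=2): c = 0.1060 + 0.8800i → escape time 5
(row=2, col=3): c = 0.4040 + 0.8800i → escape time 3
(row=2, col=4): c = 0.7020 + 0.8800i → escape time 2
(row=2, col=5): c = 1.0000 + 0.8800i → escape time 2
(row=3, col=0): c = -0.4900 + 0.6050i → escape time 7
(row=3, col=1): c = -0.1920 + 0.6050i → escape time 7
(row=3, col=2): c = 0.1060 + 0.6050i → escape time 7
(row=3, col=3): c = 0.4040 + 0.6050i → escape time 7
(row=3, col=4): c = 0.7020 + 0.6050i → escape time 3
(row=3, col=5): c = 1.0000 + 0.6050i → escape time 2
(row=4, col=0): c = -0.4900 + 0.3300i → escape time 7
(row=4, col=1): c = -0.1920 + 0.3300i → escape time 7
(row=4, col=2): c = 0.1060 + 0.3300i → escape time 7
(row=4, col=3): c = 0.4040 + 0.3300i → escape time 7
(row=4, col=4): c = 0.7020 + 0.3300i → escape time 3
(row=4, col=5): c = 1.0000 + 0.3300i → escape time 2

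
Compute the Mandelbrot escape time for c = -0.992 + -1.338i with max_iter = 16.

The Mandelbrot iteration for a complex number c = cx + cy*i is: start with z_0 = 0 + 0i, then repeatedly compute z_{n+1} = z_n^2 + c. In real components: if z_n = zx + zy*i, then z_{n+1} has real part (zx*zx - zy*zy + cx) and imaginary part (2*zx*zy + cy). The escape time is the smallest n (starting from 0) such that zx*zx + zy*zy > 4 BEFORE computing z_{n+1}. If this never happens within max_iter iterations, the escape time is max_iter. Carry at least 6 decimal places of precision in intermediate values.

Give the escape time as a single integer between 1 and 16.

z_0 = 0 + 0i, c = -0.9920 + -1.3380i
Iter 1: z = -0.9920 + -1.3380i, |z|^2 = 2.7743
Iter 2: z = -1.7982 + 1.3166i, |z|^2 = 4.9669
Escaped at iteration 2

Answer: 2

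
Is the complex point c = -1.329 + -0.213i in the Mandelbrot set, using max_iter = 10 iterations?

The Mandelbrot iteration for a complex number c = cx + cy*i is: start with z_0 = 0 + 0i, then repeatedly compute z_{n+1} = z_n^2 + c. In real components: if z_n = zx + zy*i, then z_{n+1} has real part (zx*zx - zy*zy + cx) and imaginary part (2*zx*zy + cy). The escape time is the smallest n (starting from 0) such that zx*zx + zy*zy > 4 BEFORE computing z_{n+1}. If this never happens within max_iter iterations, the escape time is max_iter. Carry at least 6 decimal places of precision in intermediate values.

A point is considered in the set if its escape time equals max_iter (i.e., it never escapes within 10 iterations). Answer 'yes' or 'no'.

Answer: no

Derivation:
z_0 = 0 + 0i, c = -1.3290 + -0.2130i
Iter 1: z = -1.3290 + -0.2130i, |z|^2 = 1.8116
Iter 2: z = 0.3919 + 0.3532i, |z|^2 = 0.2783
Iter 3: z = -1.3002 + 0.0638i, |z|^2 = 1.6945
Iter 4: z = 0.3573 + -0.3789i, |z|^2 = 0.2712
Iter 5: z = -1.3448 + -0.4838i, |z|^2 = 2.0426
Iter 6: z = 0.2456 + 1.0881i, |z|^2 = 1.2444
Iter 7: z = -2.4527 + 0.3215i, |z|^2 = 6.1193
Escaped at iteration 7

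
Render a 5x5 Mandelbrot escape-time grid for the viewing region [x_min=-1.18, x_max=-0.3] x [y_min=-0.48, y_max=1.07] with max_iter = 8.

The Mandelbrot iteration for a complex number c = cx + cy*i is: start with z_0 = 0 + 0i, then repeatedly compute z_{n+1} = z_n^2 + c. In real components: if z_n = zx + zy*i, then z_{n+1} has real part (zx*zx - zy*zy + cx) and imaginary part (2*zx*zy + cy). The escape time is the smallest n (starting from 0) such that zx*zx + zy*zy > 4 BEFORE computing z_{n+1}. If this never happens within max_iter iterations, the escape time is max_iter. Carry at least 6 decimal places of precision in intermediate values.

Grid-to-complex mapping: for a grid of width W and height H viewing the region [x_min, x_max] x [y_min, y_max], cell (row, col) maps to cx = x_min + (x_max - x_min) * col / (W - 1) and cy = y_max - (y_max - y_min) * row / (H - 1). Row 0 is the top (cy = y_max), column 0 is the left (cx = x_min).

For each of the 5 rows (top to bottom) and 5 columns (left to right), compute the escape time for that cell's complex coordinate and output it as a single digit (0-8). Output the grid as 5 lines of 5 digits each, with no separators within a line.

(row=0, col=0): c = -1.1800 + 1.0700i → escape time 3
(row=0, col=1): c = -0.9600 + 1.0700i → escape time 3
(row=0, col=2): c = -0.7400 + 1.0700i → escape time 3
(row=0, col=3): c = -0.5200 + 1.0700i → escape time 4
(row=0, col=4): c = -0.3000 + 1.0700i → escape time 5
(row=1, col=0): c = -1.1800 + 0.6825i → escape time 3
(row=1, col=1): c = -0.9600 + 0.6825i → escape time 4
(row=1, col=2): c = -0.7400 + 0.6825i → escape time 5
(row=1, col=3): c = -0.5200 + 0.6825i → escape time 8
(row=1, col=4): c = -0.3000 + 0.6825i → escape time 8
(row=2, col=0): c = -1.1800 + 0.2950i → escape time 8
(row=2, col=1): c = -0.9600 + 0.2950i → escape time 8
(row=2, col=2): c = -0.7400 + 0.2950i → escape time 8
(row=2, col=3): c = -0.5200 + 0.2950i → escape time 8
(row=2, col=4): c = -0.3000 + 0.2950i → escape time 8
(row=3, col=0): c = -1.1800 + -0.0925i → escape time 8
(row=3, col=1): c = -0.9600 + -0.0925i → escape time 8
(row=3, col=2): c = -0.7400 + -0.0925i → escape time 8
(row=3, col=3): c = -0.5200 + -0.0925i → escape time 8
(row=3, col=4): c = -0.3000 + -0.0925i → escape time 8
(row=4, col=0): c = -1.1800 + -0.4800i → escape time 5
(row=4, col=1): c = -0.9600 + -0.4800i → escape time 5
(row=4, col=2): c = -0.7400 + -0.4800i → escape time 7
(row=4, col=3): c = -0.5200 + -0.4800i → escape time 8
(row=4, col=4): c = -0.3000 + -0.4800i → escape time 8

Answer: 33345
34588
88888
88888
55788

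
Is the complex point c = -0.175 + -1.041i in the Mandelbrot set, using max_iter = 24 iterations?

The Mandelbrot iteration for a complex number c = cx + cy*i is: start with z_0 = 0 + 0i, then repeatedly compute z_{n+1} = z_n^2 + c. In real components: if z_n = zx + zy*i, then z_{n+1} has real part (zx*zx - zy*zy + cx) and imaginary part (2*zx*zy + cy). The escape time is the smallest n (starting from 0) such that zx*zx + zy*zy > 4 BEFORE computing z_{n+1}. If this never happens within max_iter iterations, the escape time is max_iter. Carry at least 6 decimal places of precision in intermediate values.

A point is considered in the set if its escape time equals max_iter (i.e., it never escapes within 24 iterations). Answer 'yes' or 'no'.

Answer: no

Derivation:
z_0 = 0 + 0i, c = -0.1750 + -1.0410i
Iter 1: z = -0.1750 + -1.0410i, |z|^2 = 1.1143
Iter 2: z = -1.2281 + -0.6766i, |z|^2 = 1.9660
Iter 3: z = 0.8753 + 0.6209i, |z|^2 = 1.1516
Iter 4: z = 0.2055 + 0.0460i, |z|^2 = 0.0444
Iter 5: z = -0.1349 + -1.0221i, |z|^2 = 1.0629
Iter 6: z = -1.2015 + -0.7653i, |z|^2 = 2.0293
Iter 7: z = 0.6830 + 0.7981i, |z|^2 = 1.1033
Iter 8: z = -0.3455 + 0.0491i, |z|^2 = 0.1218
Iter 9: z = -0.0581 + -1.0749i, |z|^2 = 1.1588
Iter 10: z = -1.3270 + -0.9162i, |z|^2 = 2.6005
Iter 11: z = 0.7467 + 1.3906i, |z|^2 = 2.4914
Iter 12: z = -1.5514 + 1.0357i, |z|^2 = 3.4795
Iter 13: z = 1.1592 + -4.2545i, |z|^2 = 19.4446
Escaped at iteration 13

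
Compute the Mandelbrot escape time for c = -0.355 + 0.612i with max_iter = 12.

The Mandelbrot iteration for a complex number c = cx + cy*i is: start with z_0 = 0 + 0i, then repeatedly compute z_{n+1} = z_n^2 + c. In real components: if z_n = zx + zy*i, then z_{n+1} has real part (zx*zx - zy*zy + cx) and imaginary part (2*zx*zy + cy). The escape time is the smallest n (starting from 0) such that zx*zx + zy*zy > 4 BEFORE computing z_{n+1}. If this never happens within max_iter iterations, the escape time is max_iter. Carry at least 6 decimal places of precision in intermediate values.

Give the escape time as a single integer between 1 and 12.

z_0 = 0 + 0i, c = -0.3550 + 0.6120i
Iter 1: z = -0.3550 + 0.6120i, |z|^2 = 0.5006
Iter 2: z = -0.6035 + 0.1775i, |z|^2 = 0.3957
Iter 3: z = -0.0223 + 0.3978i, |z|^2 = 0.1587
Iter 4: z = -0.5127 + 0.5943i, |z|^2 = 0.6161
Iter 5: z = -0.4453 + 0.0026i, |z|^2 = 0.1983
Iter 6: z = -0.1567 + 0.6097i, |z|^2 = 0.3963
Iter 7: z = -0.7022 + 0.4209i, |z|^2 = 0.6702
Iter 8: z = -0.0391 + 0.0209i, |z|^2 = 0.0020
Iter 9: z = -0.3539 + 0.6104i, |z|^2 = 0.4978
Iter 10: z = -0.6023 + 0.1800i, |z|^2 = 0.3951
Iter 11: z = -0.0246 + 0.3952i, |z|^2 = 0.1568

Answer: 12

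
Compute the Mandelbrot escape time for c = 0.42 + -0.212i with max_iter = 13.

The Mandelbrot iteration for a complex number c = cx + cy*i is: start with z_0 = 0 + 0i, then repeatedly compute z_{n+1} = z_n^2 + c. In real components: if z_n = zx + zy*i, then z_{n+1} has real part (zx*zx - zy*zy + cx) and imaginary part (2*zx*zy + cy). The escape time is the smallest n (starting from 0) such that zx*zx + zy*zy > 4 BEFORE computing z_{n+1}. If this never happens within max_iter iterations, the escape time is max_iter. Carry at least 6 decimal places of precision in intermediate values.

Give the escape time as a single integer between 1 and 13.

Answer: 13

Derivation:
z_0 = 0 + 0i, c = 0.4200 + -0.2120i
Iter 1: z = 0.4200 + -0.2120i, |z|^2 = 0.2213
Iter 2: z = 0.5515 + -0.3901i, |z|^2 = 0.4563
Iter 3: z = 0.5719 + -0.6422i, |z|^2 = 0.7396
Iter 4: z = 0.3347 + -0.9466i, |z|^2 = 1.0081
Iter 5: z = -0.3641 + -0.8456i, |z|^2 = 0.8476
Iter 6: z = -0.1625 + 0.4038i, |z|^2 = 0.1894
Iter 7: z = 0.2834 + -0.3432i, |z|^2 = 0.1981
Iter 8: z = 0.3825 + -0.4065i, |z|^2 = 0.3116
Iter 9: z = 0.4011 + -0.5230i, |z|^2 = 0.4344
Iter 10: z = 0.3073 + -0.6315i, |z|^2 = 0.4932
Iter 11: z = 0.1157 + -0.6002i, |z|^2 = 0.3736
Iter 12: z = 0.0732 + -0.3509i, |z|^2 = 0.1285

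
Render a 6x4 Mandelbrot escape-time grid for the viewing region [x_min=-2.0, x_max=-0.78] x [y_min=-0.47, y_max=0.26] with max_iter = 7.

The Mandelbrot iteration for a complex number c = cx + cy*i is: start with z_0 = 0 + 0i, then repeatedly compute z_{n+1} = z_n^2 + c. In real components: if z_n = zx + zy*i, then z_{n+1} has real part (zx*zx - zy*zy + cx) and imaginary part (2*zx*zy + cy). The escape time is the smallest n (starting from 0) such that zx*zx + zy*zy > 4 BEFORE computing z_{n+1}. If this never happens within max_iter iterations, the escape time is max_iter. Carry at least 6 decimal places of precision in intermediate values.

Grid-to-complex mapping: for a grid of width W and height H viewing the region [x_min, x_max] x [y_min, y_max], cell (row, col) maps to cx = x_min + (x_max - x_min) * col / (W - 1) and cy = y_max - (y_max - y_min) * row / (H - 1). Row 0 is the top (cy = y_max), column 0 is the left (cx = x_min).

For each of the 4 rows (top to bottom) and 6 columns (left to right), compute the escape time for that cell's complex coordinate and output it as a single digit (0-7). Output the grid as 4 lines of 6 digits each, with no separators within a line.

(row=0, col=0): c = -2.0000 + 0.2600i → escape time 1
(row=0, col=1): c = -1.7560 + 0.2600i → escape time 4
(row=0, col=2): c = -1.5120 + 0.2600i → escape time 5
(row=0, col=3): c = -1.2680 + 0.2600i → escape time 7
(row=0, col=4): c = -1.0240 + 0.2600i → escape time 7
(row=0, col=5): c = -0.7800 + 0.2600i → escape time 7
(row=1, col=0): c = -2.0000 + 0.0167i → escape time 1
(row=1, col=1): c = -1.7560 + 0.0167i → escape time 7
(row=1, col=2): c = -1.5120 + 0.0167i → escape time 7
(row=1, col=3): c = -1.2680 + 0.0167i → escape time 7
(row=1, col=4): c = -1.0240 + 0.0167i → escape time 7
(row=1, col=5): c = -0.7800 + 0.0167i → escape time 7
(row=2, col=0): c = -2.0000 + -0.2267i → escape time 1
(row=2, col=1): c = -1.7560 + -0.2267i → escape time 4
(row=2, col=2): c = -1.5120 + -0.2267i → escape time 5
(row=2, col=3): c = -1.2680 + -0.2267i → escape time 7
(row=2, col=4): c = -1.0240 + -0.2267i → escape time 7
(row=2, col=5): c = -0.7800 + -0.2267i → escape time 7
(row=3, col=0): c = -2.0000 + -0.4700i → escape time 1
(row=3, col=1): c = -1.7560 + -0.4700i → escape time 3
(row=3, col=2): c = -1.5120 + -0.4700i → escape time 3
(row=3, col=3): c = -1.2680 + -0.4700i → escape time 5
(row=3, col=4): c = -1.0240 + -0.4700i → escape time 5
(row=3, col=5): c = -0.7800 + -0.4700i → escape time 6

Answer: 145777
177777
145777
133556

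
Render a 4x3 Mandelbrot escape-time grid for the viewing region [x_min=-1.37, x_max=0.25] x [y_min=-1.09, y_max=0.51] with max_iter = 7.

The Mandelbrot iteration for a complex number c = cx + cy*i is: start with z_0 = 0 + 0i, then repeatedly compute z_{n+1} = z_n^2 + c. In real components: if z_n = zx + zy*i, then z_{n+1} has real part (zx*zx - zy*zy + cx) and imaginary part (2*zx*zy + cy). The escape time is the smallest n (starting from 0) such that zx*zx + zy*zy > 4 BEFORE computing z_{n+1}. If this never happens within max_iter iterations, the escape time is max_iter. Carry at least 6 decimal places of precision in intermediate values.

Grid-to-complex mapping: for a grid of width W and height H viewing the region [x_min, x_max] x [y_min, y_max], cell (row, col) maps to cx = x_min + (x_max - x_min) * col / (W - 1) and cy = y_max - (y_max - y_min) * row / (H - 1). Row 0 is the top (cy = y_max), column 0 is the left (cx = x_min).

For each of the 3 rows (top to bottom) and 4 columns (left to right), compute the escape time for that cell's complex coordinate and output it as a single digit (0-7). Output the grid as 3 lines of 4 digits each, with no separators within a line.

(row=0, col=0): c = -1.3700 + 0.5100i → escape time 3
(row=0, col=1): c = -0.8300 + 0.5100i → escape time 6
(row=0, col=2): c = -0.2900 + 0.5100i → escape time 7
(row=0, col=3): c = 0.2500 + 0.5100i → escape time 7
(row=1, col=0): c = -1.3700 + -0.2900i → escape time 6
(row=1, col=1): c = -0.8300 + -0.2900i → escape time 7
(row=1, col=2): c = -0.2900 + -0.2900i → escape time 7
(row=1, col=3): c = 0.2500 + -0.2900i → escape time 7
(row=2, col=0): c = -1.3700 + -1.0900i → escape time 2
(row=2, col=1): c = -0.8300 + -1.0900i → escape time 3
(row=2, col=2): c = -0.2900 + -1.0900i → escape time 5
(row=2, col=3): c = 0.2500 + -1.0900i → escape time 3

Answer: 3677
6777
2353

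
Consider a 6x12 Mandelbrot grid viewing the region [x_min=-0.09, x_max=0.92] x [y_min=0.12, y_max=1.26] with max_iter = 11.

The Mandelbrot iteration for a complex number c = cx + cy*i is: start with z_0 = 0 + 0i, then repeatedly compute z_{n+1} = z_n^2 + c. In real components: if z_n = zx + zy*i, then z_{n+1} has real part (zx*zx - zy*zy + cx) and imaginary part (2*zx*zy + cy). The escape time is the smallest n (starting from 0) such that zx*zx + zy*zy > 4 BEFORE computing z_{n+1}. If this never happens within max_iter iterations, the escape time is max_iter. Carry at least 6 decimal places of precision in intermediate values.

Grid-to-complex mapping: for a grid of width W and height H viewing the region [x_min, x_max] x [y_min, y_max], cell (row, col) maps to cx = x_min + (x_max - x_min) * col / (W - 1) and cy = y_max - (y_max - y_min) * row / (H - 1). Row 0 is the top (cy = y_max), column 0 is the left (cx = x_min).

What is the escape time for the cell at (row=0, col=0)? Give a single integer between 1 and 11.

z_0 = 0 + 0i, c = -0.0900 + 1.2600i
Iter 1: z = -0.0900 + 1.2600i, |z|^2 = 1.5957
Iter 2: z = -1.6695 + 1.0332i, |z|^2 = 3.8547
Iter 3: z = 1.6297 + -2.1899i, |z|^2 = 7.4515
Escaped at iteration 3

Answer: 3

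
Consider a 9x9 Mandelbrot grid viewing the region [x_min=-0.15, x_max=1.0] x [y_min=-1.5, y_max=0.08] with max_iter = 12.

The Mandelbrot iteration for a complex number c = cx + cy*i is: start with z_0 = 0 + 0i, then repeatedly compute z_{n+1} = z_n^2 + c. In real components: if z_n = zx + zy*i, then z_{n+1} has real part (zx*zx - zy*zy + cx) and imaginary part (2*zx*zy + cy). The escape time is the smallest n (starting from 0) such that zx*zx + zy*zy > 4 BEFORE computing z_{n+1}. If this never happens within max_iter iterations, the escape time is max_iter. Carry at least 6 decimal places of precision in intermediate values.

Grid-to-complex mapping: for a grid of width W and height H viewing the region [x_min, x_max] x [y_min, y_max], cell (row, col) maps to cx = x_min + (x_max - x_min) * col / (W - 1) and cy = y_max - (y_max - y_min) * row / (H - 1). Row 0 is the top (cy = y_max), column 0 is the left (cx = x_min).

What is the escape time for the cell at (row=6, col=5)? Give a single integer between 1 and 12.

Answer: 2

Derivation:
z_0 = 0 + 0i, c = 0.5687 + -1.1050i
Iter 1: z = 0.5687 + -1.1050i, |z|^2 = 1.5445
Iter 2: z = -0.3288 + -2.3619i, |z|^2 = 5.6869
Escaped at iteration 2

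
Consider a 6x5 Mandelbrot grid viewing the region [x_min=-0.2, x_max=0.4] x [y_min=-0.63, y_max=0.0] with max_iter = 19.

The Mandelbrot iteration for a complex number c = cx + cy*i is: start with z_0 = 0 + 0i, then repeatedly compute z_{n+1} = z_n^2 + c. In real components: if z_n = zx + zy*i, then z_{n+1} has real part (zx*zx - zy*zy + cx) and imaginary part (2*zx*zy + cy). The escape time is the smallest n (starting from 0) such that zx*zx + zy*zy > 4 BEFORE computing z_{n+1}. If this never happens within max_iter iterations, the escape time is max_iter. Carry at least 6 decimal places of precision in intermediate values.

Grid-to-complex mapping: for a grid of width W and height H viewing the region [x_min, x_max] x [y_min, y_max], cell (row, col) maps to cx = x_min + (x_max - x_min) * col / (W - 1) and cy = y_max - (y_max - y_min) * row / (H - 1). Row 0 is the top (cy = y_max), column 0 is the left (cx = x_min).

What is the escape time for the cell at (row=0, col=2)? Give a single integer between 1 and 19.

z_0 = 0 + 0i, c = 0.0400 + 0.0000i
Iter 1: z = 0.0400 + 0.0000i, |z|^2 = 0.0016
Iter 2: z = 0.0416 + 0.0000i, |z|^2 = 0.0017
Iter 3: z = 0.0417 + 0.0000i, |z|^2 = 0.0017
Iter 4: z = 0.0417 + 0.0000i, |z|^2 = 0.0017
Iter 5: z = 0.0417 + 0.0000i, |z|^2 = 0.0017
Iter 6: z = 0.0417 + 0.0000i, |z|^2 = 0.0017
Iter 7: z = 0.0417 + 0.0000i, |z|^2 = 0.0017
Iter 8: z = 0.0417 + 0.0000i, |z|^2 = 0.0017
Iter 9: z = 0.0417 + 0.0000i, |z|^2 = 0.0017
Iter 10: z = 0.0417 + 0.0000i, |z|^2 = 0.0017
Iter 11: z = 0.0417 + 0.0000i, |z|^2 = 0.0017
Iter 12: z = 0.0417 + 0.0000i, |z|^2 = 0.0017
Iter 13: z = 0.0417 + 0.0000i, |z|^2 = 0.0017
Iter 14: z = 0.0417 + 0.0000i, |z|^2 = 0.0017
Iter 15: z = 0.0417 + 0.0000i, |z|^2 = 0.0017
Iter 16: z = 0.0417 + 0.0000i, |z|^2 = 0.0017
Iter 17: z = 0.0417 + 0.0000i, |z|^2 = 0.0017
Iter 18: z = 0.0417 + 0.0000i, |z|^2 = 0.0017

Answer: 19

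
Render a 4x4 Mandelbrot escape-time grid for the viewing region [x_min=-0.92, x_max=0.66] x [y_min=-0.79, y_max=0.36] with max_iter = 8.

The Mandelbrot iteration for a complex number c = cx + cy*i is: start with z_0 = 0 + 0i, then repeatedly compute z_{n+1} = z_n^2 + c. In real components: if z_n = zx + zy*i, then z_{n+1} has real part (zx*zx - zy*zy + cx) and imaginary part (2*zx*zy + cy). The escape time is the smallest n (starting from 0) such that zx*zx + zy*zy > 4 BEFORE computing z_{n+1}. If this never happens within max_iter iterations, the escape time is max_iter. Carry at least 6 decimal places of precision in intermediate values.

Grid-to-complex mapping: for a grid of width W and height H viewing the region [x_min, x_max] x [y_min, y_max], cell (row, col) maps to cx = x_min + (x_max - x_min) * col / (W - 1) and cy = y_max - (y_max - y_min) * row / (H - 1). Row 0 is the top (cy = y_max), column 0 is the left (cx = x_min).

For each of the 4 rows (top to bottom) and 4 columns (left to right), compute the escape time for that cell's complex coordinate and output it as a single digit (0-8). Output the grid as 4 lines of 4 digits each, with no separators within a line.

(row=0, col=0): c = -0.9200 + 0.3600i → escape time 7
(row=0, col=1): c = -0.3933 + 0.3600i → escape time 8
(row=0, col=2): c = 0.1333 + 0.3600i → escape time 8
(row=0, col=3): c = 0.6600 + 0.3600i → escape time 3
(row=1, col=0): c = -0.9200 + -0.0233i → escape time 8
(row=1, col=1): c = -0.3933 + -0.0233i → escape time 8
(row=1, col=2): c = 0.1333 + -0.0233i → escape time 8
(row=1, col=3): c = 0.6600 + -0.0233i → escape time 4
(row=2, col=0): c = -0.9200 + -0.4067i → escape time 7
(row=2, col=1): c = -0.3933 + -0.4067i → escape time 8
(row=2, col=2): c = 0.1333 + -0.4067i → escape time 8
(row=2, col=3): c = 0.6600 + -0.4067i → escape time 3
(row=3, col=0): c = -0.9200 + -0.7900i → escape time 4
(row=3, col=1): c = -0.3933 + -0.7900i → escape time 6
(row=3, col=2): c = 0.1333 + -0.7900i → escape time 6
(row=3, col=3): c = 0.6600 + -0.7900i → escape time 3

Answer: 7883
8884
7883
4663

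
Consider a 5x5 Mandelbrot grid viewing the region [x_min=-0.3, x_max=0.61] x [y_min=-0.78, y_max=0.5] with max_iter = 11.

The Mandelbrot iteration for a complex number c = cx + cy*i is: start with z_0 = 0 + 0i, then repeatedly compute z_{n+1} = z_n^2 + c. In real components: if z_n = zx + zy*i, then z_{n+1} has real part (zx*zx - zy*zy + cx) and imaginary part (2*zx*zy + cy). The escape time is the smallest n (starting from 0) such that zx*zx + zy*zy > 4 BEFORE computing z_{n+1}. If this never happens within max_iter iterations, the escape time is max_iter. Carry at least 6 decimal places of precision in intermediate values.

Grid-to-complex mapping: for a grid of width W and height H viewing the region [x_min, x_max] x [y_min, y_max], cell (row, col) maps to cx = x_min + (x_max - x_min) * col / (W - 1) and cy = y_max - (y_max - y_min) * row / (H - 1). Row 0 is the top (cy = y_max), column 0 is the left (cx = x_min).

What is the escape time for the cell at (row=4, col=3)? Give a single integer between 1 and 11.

Answer: 4

Derivation:
z_0 = 0 + 0i, c = 0.3825 + -0.7800i
Iter 1: z = 0.3825 + -0.7800i, |z|^2 = 0.7547
Iter 2: z = -0.0796 + -1.3767i, |z|^2 = 1.9016
Iter 3: z = -1.5065 + -0.5608i, |z|^2 = 2.5840
Iter 4: z = 2.3374 + 0.9098i, |z|^2 = 6.2911
Escaped at iteration 4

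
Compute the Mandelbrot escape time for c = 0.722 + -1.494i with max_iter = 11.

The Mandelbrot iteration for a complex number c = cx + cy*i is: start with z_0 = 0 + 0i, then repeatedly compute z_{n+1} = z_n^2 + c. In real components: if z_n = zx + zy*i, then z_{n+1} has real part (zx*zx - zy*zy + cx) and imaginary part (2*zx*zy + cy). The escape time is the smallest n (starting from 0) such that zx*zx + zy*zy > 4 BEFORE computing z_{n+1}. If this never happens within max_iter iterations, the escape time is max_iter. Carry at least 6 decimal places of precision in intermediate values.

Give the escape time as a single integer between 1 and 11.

z_0 = 0 + 0i, c = 0.7220 + -1.4940i
Iter 1: z = 0.7220 + -1.4940i, |z|^2 = 2.7533
Iter 2: z = -0.9888 + -3.6513i, |z|^2 = 14.3099
Escaped at iteration 2

Answer: 2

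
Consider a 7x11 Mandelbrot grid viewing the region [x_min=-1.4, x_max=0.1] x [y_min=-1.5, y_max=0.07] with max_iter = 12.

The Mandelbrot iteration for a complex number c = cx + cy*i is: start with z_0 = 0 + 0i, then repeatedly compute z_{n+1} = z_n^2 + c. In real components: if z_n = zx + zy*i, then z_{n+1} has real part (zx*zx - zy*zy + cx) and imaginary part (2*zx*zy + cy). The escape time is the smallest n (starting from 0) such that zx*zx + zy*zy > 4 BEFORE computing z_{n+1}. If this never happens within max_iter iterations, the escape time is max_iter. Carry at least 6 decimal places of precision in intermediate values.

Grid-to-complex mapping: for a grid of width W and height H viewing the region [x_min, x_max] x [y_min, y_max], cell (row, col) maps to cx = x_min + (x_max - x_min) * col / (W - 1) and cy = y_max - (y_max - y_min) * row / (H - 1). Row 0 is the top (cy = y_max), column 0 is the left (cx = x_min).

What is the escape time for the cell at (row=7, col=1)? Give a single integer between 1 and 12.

Answer: 3

Derivation:
z_0 = 0 + 0i, c = -1.1500 + -1.0290i
Iter 1: z = -1.1500 + -1.0290i, |z|^2 = 2.3813
Iter 2: z = -0.8863 + 1.3377i, |z|^2 = 2.5750
Iter 3: z = -2.1538 + -3.4003i, |z|^2 = 16.2012
Escaped at iteration 3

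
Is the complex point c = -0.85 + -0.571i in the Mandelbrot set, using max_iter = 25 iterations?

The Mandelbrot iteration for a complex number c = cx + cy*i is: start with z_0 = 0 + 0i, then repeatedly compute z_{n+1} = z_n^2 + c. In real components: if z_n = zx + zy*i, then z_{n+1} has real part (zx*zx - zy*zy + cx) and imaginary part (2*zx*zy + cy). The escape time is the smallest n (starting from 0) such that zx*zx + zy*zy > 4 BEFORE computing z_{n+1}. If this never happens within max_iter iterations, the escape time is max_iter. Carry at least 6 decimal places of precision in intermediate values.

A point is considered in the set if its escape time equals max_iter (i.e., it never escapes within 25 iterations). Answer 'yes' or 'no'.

Answer: no

Derivation:
z_0 = 0 + 0i, c = -0.8500 + -0.5710i
Iter 1: z = -0.8500 + -0.5710i, |z|^2 = 1.0485
Iter 2: z = -0.4535 + 0.3997i, |z|^2 = 0.3655
Iter 3: z = -0.8041 + -0.9336i, |z|^2 = 1.5180
Iter 4: z = -1.0750 + 0.9303i, |z|^2 = 2.0211
Iter 5: z = -0.5597 + -2.5711i, |z|^2 = 6.9241
Escaped at iteration 5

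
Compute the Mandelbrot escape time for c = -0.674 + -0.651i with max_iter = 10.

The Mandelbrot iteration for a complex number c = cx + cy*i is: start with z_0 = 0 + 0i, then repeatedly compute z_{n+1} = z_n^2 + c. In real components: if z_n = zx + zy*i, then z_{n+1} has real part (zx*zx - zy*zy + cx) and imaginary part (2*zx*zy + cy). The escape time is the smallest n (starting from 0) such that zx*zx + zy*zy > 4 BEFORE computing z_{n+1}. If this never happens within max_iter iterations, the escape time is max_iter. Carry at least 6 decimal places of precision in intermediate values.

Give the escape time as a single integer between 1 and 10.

z_0 = 0 + 0i, c = -0.6740 + -0.6510i
Iter 1: z = -0.6740 + -0.6510i, |z|^2 = 0.8781
Iter 2: z = -0.6435 + 0.2265i, |z|^2 = 0.4654
Iter 3: z = -0.3112 + -0.9426i, |z|^2 = 0.9853
Iter 4: z = -1.4656 + -0.0643i, |z|^2 = 2.1522
Iter 5: z = 1.4699 + -0.4624i, |z|^2 = 2.3743
Iter 6: z = 1.2727 + -2.0104i, |z|^2 = 5.6613
Escaped at iteration 6

Answer: 6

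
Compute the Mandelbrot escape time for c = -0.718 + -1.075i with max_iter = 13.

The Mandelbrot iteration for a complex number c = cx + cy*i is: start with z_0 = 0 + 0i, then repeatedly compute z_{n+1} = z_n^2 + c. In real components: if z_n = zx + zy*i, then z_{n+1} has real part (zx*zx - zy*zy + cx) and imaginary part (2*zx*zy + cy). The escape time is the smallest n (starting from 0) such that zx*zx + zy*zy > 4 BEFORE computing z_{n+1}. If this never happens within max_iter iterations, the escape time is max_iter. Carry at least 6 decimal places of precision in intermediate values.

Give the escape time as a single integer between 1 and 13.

z_0 = 0 + 0i, c = -0.7180 + -1.0750i
Iter 1: z = -0.7180 + -1.0750i, |z|^2 = 1.6711
Iter 2: z = -1.3581 + 0.4687i, |z|^2 = 2.0641
Iter 3: z = 0.9068 + -2.3481i, |z|^2 = 6.3357
Escaped at iteration 3

Answer: 3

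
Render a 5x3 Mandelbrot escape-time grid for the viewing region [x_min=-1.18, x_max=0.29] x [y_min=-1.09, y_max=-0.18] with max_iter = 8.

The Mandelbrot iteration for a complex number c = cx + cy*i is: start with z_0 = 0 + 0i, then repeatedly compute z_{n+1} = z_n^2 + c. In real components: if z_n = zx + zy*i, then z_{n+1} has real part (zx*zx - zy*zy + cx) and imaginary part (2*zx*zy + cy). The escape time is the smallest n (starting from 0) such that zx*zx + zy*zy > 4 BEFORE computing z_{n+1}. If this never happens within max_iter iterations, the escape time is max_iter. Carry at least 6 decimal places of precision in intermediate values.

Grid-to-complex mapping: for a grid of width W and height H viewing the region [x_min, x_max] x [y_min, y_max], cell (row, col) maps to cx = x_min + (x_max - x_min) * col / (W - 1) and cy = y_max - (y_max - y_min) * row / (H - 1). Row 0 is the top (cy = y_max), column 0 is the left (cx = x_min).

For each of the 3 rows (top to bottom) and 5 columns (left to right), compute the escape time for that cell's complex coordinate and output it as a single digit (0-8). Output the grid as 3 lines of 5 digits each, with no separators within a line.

Answer: 88888
35888
33453

Derivation:
(row=0, col=0): c = -1.1800 + -0.1800i → escape time 8
(row=0, col=1): c = -0.8125 + -0.1800i → escape time 8
(row=0, col=2): c = -0.4450 + -0.1800i → escape time 8
(row=0, col=3): c = -0.0775 + -0.1800i → escape time 8
(row=0, col=4): c = 0.2900 + -0.1800i → escape time 8
(row=1, col=0): c = -1.1800 + -0.6350i → escape time 3
(row=1, col=1): c = -0.8125 + -0.6350i → escape time 5
(row=1, col=2): c = -0.4450 + -0.6350i → escape time 8
(row=1, col=3): c = -0.0775 + -0.6350i → escape time 8
(row=1, col=4): c = 0.2900 + -0.6350i → escape time 8
(row=2, col=0): c = -1.1800 + -1.0900i → escape time 3
(row=2, col=1): c = -0.8125 + -1.0900i → escape time 3
(row=2, col=2): c = -0.4450 + -1.0900i → escape time 4
(row=2, col=3): c = -0.0775 + -1.0900i → escape time 5
(row=2, col=4): c = 0.2900 + -1.0900i → escape time 3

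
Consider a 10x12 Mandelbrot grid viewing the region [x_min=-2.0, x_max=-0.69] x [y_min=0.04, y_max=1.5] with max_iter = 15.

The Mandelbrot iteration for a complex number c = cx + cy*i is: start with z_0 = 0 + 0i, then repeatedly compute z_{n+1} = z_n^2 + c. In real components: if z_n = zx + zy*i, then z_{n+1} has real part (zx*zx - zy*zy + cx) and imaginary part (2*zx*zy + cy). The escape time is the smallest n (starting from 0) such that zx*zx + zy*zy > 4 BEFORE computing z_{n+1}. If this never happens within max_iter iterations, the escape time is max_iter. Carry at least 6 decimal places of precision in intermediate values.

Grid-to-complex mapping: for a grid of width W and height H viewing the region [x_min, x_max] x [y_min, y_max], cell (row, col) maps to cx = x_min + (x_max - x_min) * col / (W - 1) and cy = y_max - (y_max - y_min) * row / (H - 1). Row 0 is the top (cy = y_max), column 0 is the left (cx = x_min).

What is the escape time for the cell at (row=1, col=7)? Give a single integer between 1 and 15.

z_0 = 0 + 0i, c = -0.9811 + 1.3673i
Iter 1: z = -0.9811 + 1.3673i, |z|^2 = 2.8320
Iter 2: z = -1.8880 + -1.3156i, |z|^2 = 5.2953
Escaped at iteration 2

Answer: 2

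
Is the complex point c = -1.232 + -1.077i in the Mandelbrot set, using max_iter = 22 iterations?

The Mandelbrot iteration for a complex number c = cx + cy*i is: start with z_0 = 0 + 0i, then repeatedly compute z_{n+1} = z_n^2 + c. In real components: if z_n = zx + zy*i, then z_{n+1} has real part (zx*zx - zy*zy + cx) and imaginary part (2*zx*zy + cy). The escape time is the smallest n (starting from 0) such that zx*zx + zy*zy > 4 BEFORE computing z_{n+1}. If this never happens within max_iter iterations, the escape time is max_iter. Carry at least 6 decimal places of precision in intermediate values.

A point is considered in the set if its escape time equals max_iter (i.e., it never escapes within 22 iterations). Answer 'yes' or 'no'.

Answer: no

Derivation:
z_0 = 0 + 0i, c = -1.2320 + -1.0770i
Iter 1: z = -1.2320 + -1.0770i, |z|^2 = 2.6778
Iter 2: z = -0.8741 + 1.5767i, |z|^2 = 3.2501
Iter 3: z = -2.9540 + -3.8335i, |z|^2 = 23.4215
Escaped at iteration 3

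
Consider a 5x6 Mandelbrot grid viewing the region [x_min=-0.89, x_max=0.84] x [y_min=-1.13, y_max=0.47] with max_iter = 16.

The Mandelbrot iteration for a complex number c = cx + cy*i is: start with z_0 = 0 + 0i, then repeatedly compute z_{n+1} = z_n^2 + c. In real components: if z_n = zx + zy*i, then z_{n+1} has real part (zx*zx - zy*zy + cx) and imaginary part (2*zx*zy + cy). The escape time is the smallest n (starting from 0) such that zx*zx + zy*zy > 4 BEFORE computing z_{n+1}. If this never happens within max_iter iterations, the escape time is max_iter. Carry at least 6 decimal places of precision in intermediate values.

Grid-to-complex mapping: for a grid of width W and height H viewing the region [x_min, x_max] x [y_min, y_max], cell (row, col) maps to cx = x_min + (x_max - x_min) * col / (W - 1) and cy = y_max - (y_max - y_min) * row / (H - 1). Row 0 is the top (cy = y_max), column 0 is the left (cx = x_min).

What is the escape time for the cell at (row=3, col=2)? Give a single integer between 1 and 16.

Answer: 16

Derivation:
z_0 = 0 + 0i, c = -0.0250 + -0.4900i
Iter 1: z = -0.0250 + -0.4900i, |z|^2 = 0.2407
Iter 2: z = -0.2645 + -0.4655i, |z|^2 = 0.2866
Iter 3: z = -0.1717 + -0.2438i, |z|^2 = 0.0889
Iter 4: z = -0.0549 + -0.4063i, |z|^2 = 0.1681
Iter 5: z = -0.1870 + -0.4454i, |z|^2 = 0.2333
Iter 6: z = -0.1884 + -0.3234i, |z|^2 = 0.1401
Iter 7: z = -0.0941 + -0.3682i, |z|^2 = 0.1444
Iter 8: z = -0.1517 + -0.4207i, |z|^2 = 0.2000
Iter 9: z = -0.1790 + -0.3624i, |z|^2 = 0.1633
Iter 10: z = -0.1243 + -0.3603i, |z|^2 = 0.1452
Iter 11: z = -0.1394 + -0.4005i, |z|^2 = 0.1798
Iter 12: z = -0.1659 + -0.3784i, |z|^2 = 0.1707
Iter 13: z = -0.1406 + -0.3644i, |z|^2 = 0.1526
Iter 14: z = -0.1380 + -0.3875i, |z|^2 = 0.1692
Iter 15: z = -0.1561 + -0.3830i, |z|^2 = 0.1711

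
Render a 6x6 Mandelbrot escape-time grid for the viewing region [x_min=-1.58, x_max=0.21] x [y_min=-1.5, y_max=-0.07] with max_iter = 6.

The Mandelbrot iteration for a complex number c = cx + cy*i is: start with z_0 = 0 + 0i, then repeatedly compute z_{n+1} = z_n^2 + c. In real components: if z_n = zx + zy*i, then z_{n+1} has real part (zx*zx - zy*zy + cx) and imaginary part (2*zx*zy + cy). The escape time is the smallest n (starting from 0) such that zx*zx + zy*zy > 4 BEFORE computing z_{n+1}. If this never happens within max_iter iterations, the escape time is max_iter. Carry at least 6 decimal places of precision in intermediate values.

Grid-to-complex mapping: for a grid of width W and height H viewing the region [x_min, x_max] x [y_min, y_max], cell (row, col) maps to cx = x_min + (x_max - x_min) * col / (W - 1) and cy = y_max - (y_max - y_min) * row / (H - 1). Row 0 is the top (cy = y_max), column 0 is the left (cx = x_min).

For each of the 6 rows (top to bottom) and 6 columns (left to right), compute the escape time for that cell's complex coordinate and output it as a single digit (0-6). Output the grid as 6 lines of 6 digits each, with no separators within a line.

Answer: 666666
466666
335666
233464
223332
122222

Derivation:
(row=0, col=0): c = -1.5800 + -0.0700i → escape time 6
(row=0, col=1): c = -1.2220 + -0.0700i → escape time 6
(row=0, col=2): c = -0.8640 + -0.0700i → escape time 6
(row=0, col=3): c = -0.5060 + -0.0700i → escape time 6
(row=0, col=4): c = -0.1480 + -0.0700i → escape time 6
(row=0, col=5): c = 0.2100 + -0.0700i → escape time 6
(row=1, col=0): c = -1.5800 + -0.3560i → escape time 4
(row=1, col=1): c = -1.2220 + -0.3560i → escape time 6
(row=1, col=2): c = -0.8640 + -0.3560i → escape time 6
(row=1, col=3): c = -0.5060 + -0.3560i → escape time 6
(row=1, col=4): c = -0.1480 + -0.3560i → escape time 6
(row=1, col=5): c = 0.2100 + -0.3560i → escape time 6
(row=2, col=0): c = -1.5800 + -0.6420i → escape time 3
(row=2, col=1): c = -1.2220 + -0.6420i → escape time 3
(row=2, col=2): c = -0.8640 + -0.6420i → escape time 5
(row=2, col=3): c = -0.5060 + -0.6420i → escape time 6
(row=2, col=4): c = -0.1480 + -0.6420i → escape time 6
(row=2, col=5): c = 0.2100 + -0.6420i → escape time 6
(row=3, col=0): c = -1.5800 + -0.9280i → escape time 2
(row=3, col=1): c = -1.2220 + -0.9280i → escape time 3
(row=3, col=2): c = -0.8640 + -0.9280i → escape time 3
(row=3, col=3): c = -0.5060 + -0.9280i → escape time 4
(row=3, col=4): c = -0.1480 + -0.9280i → escape time 6
(row=3, col=5): c = 0.2100 + -0.9280i → escape time 4
(row=4, col=0): c = -1.5800 + -1.2140i → escape time 2
(row=4, col=1): c = -1.2220 + -1.2140i → escape time 2
(row=4, col=2): c = -0.8640 + -1.2140i → escape time 3
(row=4, col=3): c = -0.5060 + -1.2140i → escape time 3
(row=4, col=4): c = -0.1480 + -1.2140i → escape time 3
(row=4, col=5): c = 0.2100 + -1.2140i → escape time 2
(row=5, col=0): c = -1.5800 + -1.5000i → escape time 1
(row=5, col=1): c = -1.2220 + -1.5000i → escape time 2
(row=5, col=2): c = -0.8640 + -1.5000i → escape time 2
(row=5, col=3): c = -0.5060 + -1.5000i → escape time 2
(row=5, col=4): c = -0.1480 + -1.5000i → escape time 2
(row=5, col=5): c = 0.2100 + -1.5000i → escape time 2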